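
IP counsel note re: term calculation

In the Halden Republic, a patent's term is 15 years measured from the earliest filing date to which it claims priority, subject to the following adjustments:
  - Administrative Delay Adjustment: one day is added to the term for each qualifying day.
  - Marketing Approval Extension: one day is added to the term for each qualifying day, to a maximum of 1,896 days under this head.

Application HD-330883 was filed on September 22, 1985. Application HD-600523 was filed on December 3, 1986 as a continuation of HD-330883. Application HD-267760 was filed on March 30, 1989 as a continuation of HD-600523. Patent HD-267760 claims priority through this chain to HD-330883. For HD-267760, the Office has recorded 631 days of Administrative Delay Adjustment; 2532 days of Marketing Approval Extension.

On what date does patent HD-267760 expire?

2007-08-24

Earliest priority filing: 22 September 1985.
Base term: 22 September 1985 + 15 years → 22 September 2000.
Administrative Delay Adjustment: +631 days → 15 June 2002.
Marketing Approval Extension: 2532 days claimed exceeds the 1896-day cap, so +1896 days → 24 August 2007.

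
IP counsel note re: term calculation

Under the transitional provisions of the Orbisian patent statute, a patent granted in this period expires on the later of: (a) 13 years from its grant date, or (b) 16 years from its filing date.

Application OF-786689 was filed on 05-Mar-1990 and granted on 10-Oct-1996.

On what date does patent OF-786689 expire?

2009-10-10

(a) grant + 13 years → 10 October 2009.
(b) filing + 16 years → 5 March 2006.
Later of the two: 10 October 2009.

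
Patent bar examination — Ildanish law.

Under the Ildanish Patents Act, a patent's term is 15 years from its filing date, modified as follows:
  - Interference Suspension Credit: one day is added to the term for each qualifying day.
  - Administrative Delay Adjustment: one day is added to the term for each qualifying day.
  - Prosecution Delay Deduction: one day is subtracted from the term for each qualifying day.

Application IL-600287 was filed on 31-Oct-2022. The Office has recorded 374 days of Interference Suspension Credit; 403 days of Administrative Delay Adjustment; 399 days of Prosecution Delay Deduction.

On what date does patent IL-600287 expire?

2038-11-13

Base term: filing date + 15 years → 31 October 2037.
Interference Suspension Credit: +374 days → 9 November 2038.
Administrative Delay Adjustment: +403 days → 17 December 2039.
Prosecution Delay Deduction: −399 days → 13 November 2038.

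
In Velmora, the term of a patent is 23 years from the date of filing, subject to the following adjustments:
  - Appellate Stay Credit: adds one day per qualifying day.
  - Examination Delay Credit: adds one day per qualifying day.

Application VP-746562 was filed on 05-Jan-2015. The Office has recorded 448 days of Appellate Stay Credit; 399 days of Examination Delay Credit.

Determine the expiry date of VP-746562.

May 1, 2040

Base term: filing date + 23 years → 5 January 2038.
Appellate Stay Credit: +448 days → 29 March 2039.
Examination Delay Credit: +399 days → 1 May 2040.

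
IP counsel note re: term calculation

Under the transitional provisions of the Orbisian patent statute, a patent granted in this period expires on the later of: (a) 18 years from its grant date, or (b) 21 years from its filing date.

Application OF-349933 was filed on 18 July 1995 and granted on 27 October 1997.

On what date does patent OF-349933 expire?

2016-07-18

(a) grant + 18 years → 27 October 2015.
(b) filing + 21 years → 18 July 2016.
Later of the two: 18 July 2016.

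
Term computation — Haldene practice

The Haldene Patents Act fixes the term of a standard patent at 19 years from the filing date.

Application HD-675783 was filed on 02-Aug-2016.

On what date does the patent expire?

Filing date + 19 years → 2 August 2035.

2035-08-02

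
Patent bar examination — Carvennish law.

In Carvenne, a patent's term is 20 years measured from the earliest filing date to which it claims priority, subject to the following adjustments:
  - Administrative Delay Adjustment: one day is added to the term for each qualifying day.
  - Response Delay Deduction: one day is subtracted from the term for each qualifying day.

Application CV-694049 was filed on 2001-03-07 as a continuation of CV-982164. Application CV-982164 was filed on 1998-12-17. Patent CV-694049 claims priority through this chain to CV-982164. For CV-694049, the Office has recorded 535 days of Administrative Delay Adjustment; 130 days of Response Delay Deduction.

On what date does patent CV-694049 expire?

Earliest priority filing: 17 December 1998.
Base term: 17 December 1998 + 20 years → 17 December 2018.
Administrative Delay Adjustment: +535 days → 4 June 2020.
Response Delay Deduction: −130 days → 26 January 2020.

January 26, 2020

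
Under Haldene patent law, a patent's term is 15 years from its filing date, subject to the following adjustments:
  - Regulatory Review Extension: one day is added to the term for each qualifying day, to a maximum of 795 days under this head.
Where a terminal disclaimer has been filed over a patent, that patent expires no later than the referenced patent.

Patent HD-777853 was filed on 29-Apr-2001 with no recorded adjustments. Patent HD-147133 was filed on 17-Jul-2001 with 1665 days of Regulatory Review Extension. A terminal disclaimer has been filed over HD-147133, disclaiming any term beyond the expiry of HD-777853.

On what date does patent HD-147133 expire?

Natural term of HD-147133:
  Base: filing + 15 years → 17 July 2016.
  Regulatory Review Extension: 1665 days claimed exceeds the 795-day cap, so +795 days → 20 September 2018.
Expiry of referenced patent HD-777853:
  Base: filing + 15 years → 29 April 2016.
Terminal disclaimer: HD-147133 expires on the earlier of 20 September 2018 and 29 April 2016.

April 29, 2016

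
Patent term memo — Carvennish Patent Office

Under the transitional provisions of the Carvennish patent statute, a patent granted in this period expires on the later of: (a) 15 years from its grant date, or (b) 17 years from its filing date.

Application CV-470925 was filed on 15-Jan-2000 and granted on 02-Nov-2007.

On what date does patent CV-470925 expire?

(a) grant + 15 years → 2 November 2022.
(b) filing + 17 years → 15 January 2017.
Later of the two: 2 November 2022.

November 2, 2022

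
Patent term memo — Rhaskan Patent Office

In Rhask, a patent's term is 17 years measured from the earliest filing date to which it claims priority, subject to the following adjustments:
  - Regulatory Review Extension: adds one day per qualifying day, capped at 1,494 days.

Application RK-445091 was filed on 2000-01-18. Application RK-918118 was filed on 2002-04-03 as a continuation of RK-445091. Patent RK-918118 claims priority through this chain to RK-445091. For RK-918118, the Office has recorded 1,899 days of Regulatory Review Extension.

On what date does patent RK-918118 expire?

Earliest priority filing: 18 January 2000.
Base term: 18 January 2000 + 17 years → 18 January 2017.
Regulatory Review Extension: 1899 days claimed exceeds the 1494-day cap, so +1494 days → 20 February 2021.

February 20, 2021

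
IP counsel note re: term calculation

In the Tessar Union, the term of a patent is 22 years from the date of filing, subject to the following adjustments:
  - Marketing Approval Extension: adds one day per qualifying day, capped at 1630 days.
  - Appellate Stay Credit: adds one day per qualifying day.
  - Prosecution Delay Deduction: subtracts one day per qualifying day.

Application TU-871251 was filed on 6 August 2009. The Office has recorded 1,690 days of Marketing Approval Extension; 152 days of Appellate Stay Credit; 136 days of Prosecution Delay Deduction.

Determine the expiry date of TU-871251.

Base term: filing date + 22 years → 6 August 2031.
Marketing Approval Extension: 1690 days claimed exceeds the 1630-day cap, so +1630 days → 22 January 2036.
Appellate Stay Credit: +152 days → 22 June 2036.
Prosecution Delay Deduction: −136 days → 7 February 2036.

February 7, 2036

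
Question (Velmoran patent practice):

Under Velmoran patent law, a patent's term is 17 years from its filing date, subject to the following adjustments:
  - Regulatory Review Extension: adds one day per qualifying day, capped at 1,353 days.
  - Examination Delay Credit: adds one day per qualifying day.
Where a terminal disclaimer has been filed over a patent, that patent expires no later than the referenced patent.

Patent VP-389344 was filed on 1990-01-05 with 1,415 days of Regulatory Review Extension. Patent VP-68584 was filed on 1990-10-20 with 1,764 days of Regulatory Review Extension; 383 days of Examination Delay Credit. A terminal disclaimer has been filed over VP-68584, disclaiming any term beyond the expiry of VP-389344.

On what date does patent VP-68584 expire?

Natural term of VP-68584:
  Base: filing + 17 years → 20 October 2007.
  Regulatory Review Extension: 1764 days claimed exceeds the 1353-day cap, so +1353 days → 4 July 2011.
  Examination Delay Credit: +383 days → 21 July 2012.
Expiry of referenced patent VP-389344:
  Base: filing + 17 years → 5 January 2007.
  Regulatory Review Extension: 1415 days claimed exceeds the 1353-day cap, so +1353 days → 19 September 2010.
Terminal disclaimer: VP-68584 expires on the earlier of 21 July 2012 and 19 September 2010.

2010-09-19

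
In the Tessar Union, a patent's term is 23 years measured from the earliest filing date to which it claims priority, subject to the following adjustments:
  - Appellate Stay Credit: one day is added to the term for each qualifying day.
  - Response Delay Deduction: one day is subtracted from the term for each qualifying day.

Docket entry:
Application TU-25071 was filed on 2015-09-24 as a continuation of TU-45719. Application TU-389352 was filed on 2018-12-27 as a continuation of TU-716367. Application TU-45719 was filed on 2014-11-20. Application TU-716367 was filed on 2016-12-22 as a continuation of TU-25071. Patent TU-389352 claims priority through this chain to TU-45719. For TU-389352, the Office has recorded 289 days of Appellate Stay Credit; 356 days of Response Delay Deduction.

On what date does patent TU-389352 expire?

Earliest priority filing: 20 November 2014.
Base term: 20 November 2014 + 23 years → 20 November 2037.
Appellate Stay Credit: +289 days → 5 September 2038.
Response Delay Deduction: −356 days → 14 September 2037.

September 14, 2037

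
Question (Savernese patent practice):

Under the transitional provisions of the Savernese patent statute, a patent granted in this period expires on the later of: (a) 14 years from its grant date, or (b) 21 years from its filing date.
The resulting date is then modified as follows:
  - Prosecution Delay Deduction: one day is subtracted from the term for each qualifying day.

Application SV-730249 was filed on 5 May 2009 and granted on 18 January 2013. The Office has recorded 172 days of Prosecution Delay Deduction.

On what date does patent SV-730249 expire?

2029-11-14

(a) grant + 14 years → 18 January 2027.
(b) filing + 21 years → 5 May 2030.
Later of the two: 5 May 2030.
Prosecution Delay Deduction: −172 days → 14 November 2029.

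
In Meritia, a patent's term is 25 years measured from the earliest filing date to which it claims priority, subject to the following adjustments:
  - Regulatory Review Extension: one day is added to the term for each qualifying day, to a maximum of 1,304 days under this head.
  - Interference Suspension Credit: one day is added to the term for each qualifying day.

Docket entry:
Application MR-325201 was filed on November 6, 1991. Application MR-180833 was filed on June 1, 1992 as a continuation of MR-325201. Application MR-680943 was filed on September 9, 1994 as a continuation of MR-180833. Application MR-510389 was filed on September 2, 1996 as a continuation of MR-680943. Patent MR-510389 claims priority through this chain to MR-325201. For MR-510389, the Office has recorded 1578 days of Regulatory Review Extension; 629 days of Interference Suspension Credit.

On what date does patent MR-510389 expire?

2022-02-21

Earliest priority filing: 6 November 1991.
Base term: 6 November 1991 + 25 years → 6 November 2016.
Regulatory Review Extension: 1578 days claimed exceeds the 1304-day cap, so +1304 days → 2 June 2020.
Interference Suspension Credit: +629 days → 21 February 2022.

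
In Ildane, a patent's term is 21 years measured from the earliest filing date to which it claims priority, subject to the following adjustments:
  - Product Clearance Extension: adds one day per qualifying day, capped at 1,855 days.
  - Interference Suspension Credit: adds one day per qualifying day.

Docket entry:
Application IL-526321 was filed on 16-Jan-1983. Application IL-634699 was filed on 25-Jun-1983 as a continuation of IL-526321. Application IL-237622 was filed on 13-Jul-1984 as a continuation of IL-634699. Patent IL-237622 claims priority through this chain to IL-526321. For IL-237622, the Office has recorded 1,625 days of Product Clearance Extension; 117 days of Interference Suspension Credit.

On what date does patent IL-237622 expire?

2008-10-23

Earliest priority filing: 16 January 1983.
Base term: 16 January 1983 + 21 years → 16 January 2004.
Product Clearance Extension: 1625 days (within the 1855-day cap) → +1625 days → 28 June 2008.
Interference Suspension Credit: +117 days → 23 October 2008.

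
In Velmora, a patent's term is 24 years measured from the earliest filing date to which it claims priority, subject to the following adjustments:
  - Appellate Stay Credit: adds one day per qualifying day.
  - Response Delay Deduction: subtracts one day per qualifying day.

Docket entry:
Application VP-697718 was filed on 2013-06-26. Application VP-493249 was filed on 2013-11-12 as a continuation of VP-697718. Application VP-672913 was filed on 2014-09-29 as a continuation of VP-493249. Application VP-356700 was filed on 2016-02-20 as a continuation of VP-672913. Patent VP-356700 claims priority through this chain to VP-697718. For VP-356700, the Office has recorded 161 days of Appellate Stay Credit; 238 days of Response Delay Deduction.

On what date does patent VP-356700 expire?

2037-04-10

Earliest priority filing: 26 June 2013.
Base term: 26 June 2013 + 24 years → 26 June 2037.
Appellate Stay Credit: +161 days → 4 December 2037.
Response Delay Deduction: −238 days → 10 April 2037.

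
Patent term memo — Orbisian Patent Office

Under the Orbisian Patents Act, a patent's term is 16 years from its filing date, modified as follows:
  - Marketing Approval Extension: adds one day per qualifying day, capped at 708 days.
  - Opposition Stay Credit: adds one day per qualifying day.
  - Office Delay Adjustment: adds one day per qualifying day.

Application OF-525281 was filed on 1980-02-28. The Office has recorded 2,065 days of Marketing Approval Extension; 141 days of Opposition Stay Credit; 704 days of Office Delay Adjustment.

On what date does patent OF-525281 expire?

2000-05-30

Base term: filing date + 16 years → 28 February 1996.
Marketing Approval Extension: 2065 days claimed exceeds the 708-day cap, so +708 days → 5 February 1998.
Opposition Stay Credit: +141 days → 26 June 1998.
Office Delay Adjustment: +704 days → 30 May 2000.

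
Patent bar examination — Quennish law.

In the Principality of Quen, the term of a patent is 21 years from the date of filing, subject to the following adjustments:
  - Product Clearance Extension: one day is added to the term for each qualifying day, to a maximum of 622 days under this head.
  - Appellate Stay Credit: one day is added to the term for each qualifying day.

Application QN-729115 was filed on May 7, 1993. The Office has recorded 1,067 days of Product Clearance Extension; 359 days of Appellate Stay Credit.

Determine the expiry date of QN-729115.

January 12, 2017

Base term: filing date + 21 years → 7 May 2014.
Product Clearance Extension: 1067 days claimed exceeds the 622-day cap, so +622 days → 19 January 2016.
Appellate Stay Credit: +359 days → 12 January 2017.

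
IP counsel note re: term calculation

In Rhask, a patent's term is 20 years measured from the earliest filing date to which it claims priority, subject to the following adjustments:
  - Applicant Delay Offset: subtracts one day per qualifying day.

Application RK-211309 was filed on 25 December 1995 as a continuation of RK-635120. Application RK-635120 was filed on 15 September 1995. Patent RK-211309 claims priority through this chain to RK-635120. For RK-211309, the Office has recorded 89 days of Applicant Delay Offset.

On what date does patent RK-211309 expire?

Earliest priority filing: 15 September 1995.
Base term: 15 September 1995 + 20 years → 15 September 2015.
Applicant Delay Offset: −89 days → 18 June 2015.

2015-06-18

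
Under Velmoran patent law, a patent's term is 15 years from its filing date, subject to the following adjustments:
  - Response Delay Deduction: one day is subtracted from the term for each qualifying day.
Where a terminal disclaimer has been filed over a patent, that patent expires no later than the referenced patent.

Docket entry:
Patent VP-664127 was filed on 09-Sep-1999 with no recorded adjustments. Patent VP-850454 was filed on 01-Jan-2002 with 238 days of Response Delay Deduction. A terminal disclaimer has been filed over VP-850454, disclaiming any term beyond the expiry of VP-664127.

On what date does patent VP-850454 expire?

2014-09-09

Natural term of VP-850454:
  Base: filing + 15 years → 1 January 2017.
  Response Delay Deduction: −238 days → 8 May 2016.
Expiry of referenced patent VP-664127:
  Base: filing + 15 years → 9 September 2014.
Terminal disclaimer: VP-850454 expires on the earlier of 8 May 2016 and 9 September 2014.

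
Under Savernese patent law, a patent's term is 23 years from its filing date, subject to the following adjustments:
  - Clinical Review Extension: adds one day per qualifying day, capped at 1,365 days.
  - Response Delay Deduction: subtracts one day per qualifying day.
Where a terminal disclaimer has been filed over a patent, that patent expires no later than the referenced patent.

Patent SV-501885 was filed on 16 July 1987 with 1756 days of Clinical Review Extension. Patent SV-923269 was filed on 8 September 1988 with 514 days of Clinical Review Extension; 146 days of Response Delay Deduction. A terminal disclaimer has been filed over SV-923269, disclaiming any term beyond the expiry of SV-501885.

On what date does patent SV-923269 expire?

September 10, 2012

Natural term of SV-923269:
  Base: filing + 23 years → 8 September 2011.
  Clinical Review Extension: 514 days (within the 1365-day cap) → +514 days → 3 February 2013.
  Response Delay Deduction: −146 days → 10 September 2012.
Expiry of referenced patent SV-501885:
  Base: filing + 23 years → 16 July 2010.
  Clinical Review Extension: 1756 days claimed exceeds the 1365-day cap, so +1365 days → 11 April 2014.
Terminal disclaimer: SV-923269 expires on the earlier of 10 September 2012 and 11 April 2014.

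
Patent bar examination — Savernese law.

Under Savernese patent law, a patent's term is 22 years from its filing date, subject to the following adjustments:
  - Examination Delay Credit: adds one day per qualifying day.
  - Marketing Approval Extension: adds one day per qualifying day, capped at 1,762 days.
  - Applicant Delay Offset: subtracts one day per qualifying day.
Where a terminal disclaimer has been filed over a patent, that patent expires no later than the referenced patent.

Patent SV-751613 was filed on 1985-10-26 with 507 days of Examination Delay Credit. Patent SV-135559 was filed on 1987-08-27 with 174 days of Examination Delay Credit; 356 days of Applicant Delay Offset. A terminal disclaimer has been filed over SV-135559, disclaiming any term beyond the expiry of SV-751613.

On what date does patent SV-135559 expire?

February 26, 2009

Natural term of SV-135559:
  Base: filing + 22 years → 27 August 2009.
  Examination Delay Credit: +174 days → 17 February 2010.
  Applicant Delay Offset: −356 days → 26 February 2009.
Expiry of referenced patent SV-751613:
  Base: filing + 22 years → 26 October 2007.
  Examination Delay Credit: +507 days → 16 March 2009.
Terminal disclaimer: SV-135559 expires on the earlier of 26 February 2009 and 16 March 2009.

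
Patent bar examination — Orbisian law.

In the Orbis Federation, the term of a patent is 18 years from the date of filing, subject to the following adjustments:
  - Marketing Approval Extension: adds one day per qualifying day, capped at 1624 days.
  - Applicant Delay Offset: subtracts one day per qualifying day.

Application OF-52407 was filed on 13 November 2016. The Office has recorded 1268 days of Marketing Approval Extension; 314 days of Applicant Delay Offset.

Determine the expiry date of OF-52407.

Base term: filing date + 18 years → 13 November 2034.
Marketing Approval Extension: 1268 days (within the 1624-day cap) → +1268 days → 4 May 2038.
Applicant Delay Offset: −314 days → 24 June 2037.

2037-06-24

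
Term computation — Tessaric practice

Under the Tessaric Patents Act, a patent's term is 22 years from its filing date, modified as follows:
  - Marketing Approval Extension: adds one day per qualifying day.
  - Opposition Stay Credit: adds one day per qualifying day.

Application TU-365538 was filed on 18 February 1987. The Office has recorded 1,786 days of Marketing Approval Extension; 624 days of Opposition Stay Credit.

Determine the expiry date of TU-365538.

Base term: filing date + 22 years → 18 February 2009.
Marketing Approval Extension: +1786 days → 9 January 2014.
Opposition Stay Credit: +624 days → 25 September 2015.

2015-09-25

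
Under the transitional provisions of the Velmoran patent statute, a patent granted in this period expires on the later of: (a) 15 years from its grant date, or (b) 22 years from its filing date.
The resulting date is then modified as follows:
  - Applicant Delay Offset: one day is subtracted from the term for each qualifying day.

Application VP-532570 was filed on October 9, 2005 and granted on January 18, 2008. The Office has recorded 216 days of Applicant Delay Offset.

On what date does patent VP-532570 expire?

(a) grant + 15 years → 18 January 2023.
(b) filing + 22 years → 9 October 2027.
Later of the two: 9 October 2027.
Applicant Delay Offset: −216 days → 7 March 2027.

March 7, 2027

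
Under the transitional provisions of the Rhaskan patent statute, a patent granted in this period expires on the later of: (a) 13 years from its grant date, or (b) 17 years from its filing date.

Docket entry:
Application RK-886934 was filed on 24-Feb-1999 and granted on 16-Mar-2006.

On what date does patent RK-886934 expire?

2019-03-16

(a) grant + 13 years → 16 March 2019.
(b) filing + 17 years → 24 February 2016.
Later of the two: 16 March 2019.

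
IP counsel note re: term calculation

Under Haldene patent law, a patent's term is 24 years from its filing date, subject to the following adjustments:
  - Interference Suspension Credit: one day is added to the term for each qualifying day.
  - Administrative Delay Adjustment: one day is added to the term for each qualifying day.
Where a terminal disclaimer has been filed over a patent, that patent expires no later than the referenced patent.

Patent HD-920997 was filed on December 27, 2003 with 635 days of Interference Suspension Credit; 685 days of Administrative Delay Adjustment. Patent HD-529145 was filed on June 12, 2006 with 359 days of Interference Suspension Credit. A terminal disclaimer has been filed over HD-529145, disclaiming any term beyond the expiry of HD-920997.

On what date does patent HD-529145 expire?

2031-06-06

Natural term of HD-529145:
  Base: filing + 24 years → 12 June 2030.
  Interference Suspension Credit: +359 days → 6 June 2031.
Expiry of referenced patent HD-920997:
  Base: filing + 24 years → 27 December 2027.
  Interference Suspension Credit: +635 days → 22 September 2029.
  Administrative Delay Adjustment: +685 days → 8 August 2031.
Terminal disclaimer: HD-529145 expires on the earlier of 6 June 2031 and 8 August 2031.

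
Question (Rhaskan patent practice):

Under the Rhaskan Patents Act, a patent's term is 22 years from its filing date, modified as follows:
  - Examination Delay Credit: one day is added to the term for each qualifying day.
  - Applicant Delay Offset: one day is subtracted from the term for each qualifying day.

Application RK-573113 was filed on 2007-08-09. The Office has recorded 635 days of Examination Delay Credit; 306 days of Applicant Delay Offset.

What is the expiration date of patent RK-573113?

Base term: filing date + 22 years → 9 August 2029.
Examination Delay Credit: +635 days → 6 May 2031.
Applicant Delay Offset: −306 days → 4 July 2030.

July 4, 2030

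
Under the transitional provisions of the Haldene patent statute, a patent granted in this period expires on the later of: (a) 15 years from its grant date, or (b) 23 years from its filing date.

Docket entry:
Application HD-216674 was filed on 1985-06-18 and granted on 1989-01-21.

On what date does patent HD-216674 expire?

2008-06-18

(a) grant + 15 years → 21 January 2004.
(b) filing + 23 years → 18 June 2008.
Later of the two: 18 June 2008.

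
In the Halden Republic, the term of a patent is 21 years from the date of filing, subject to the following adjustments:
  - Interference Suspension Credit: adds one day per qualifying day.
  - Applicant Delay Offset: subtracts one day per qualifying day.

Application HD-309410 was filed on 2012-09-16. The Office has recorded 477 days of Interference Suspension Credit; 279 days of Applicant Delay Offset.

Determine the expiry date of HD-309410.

2034-04-02

Base term: filing date + 21 years → 16 September 2033.
Interference Suspension Credit: +477 days → 6 January 2035.
Applicant Delay Offset: −279 days → 2 April 2034.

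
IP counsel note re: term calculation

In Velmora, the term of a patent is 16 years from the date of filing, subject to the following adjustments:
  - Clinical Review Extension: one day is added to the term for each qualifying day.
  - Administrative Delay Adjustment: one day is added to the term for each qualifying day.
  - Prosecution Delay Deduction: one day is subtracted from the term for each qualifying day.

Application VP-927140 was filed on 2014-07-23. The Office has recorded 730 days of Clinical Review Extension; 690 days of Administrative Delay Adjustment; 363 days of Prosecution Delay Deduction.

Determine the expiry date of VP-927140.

2033-06-14

Base term: filing date + 16 years → 23 July 2030.
Clinical Review Extension: +730 days → 22 July 2032.
Administrative Delay Adjustment: +690 days → 12 June 2034.
Prosecution Delay Deduction: −363 days → 14 June 2033.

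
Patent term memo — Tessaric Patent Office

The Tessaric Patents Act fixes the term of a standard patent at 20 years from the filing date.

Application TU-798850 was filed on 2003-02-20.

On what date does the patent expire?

February 20, 2023

Filing date + 20 years → 20 February 2023.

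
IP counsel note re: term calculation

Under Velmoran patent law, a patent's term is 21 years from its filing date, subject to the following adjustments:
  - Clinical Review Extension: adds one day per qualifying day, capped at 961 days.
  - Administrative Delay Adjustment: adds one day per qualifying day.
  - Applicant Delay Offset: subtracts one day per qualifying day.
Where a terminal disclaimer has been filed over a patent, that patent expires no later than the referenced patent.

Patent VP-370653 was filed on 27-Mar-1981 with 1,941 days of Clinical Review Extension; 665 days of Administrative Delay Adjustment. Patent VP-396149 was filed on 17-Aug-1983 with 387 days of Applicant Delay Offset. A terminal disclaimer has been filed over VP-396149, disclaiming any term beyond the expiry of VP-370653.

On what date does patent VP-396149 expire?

July 27, 2003

Natural term of VP-396149:
  Base: filing + 21 years → 17 August 2004.
  Applicant Delay Offset: −387 days → 27 July 2003.
Expiry of referenced patent VP-370653:
  Base: filing + 21 years → 27 March 2002.
  Clinical Review Extension: 1941 days claimed exceeds the 961-day cap, so +961 days → 12 November 2004.
  Administrative Delay Adjustment: +665 days → 8 September 2006.
Terminal disclaimer: VP-396149 expires on the earlier of 27 July 2003 and 8 September 2006.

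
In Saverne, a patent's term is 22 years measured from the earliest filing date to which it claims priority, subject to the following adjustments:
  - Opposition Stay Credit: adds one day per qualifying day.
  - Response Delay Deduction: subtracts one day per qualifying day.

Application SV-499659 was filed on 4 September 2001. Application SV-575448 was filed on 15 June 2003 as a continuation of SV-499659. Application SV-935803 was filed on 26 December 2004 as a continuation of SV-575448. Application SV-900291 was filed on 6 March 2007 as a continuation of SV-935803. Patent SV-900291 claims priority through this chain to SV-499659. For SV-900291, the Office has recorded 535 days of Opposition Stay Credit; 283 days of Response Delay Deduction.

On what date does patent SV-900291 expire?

Earliest priority filing: 4 September 2001.
Base term: 4 September 2001 + 22 years → 4 September 2023.
Opposition Stay Credit: +535 days → 20 February 2025.
Response Delay Deduction: −283 days → 13 May 2024.

2024-05-13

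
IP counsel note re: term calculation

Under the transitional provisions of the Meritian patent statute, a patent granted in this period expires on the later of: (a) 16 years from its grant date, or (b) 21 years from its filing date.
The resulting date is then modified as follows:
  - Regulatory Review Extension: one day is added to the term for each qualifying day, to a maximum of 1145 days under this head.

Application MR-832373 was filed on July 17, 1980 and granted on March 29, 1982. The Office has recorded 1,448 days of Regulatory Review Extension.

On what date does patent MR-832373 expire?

(a) grant + 16 years → 29 March 1998.
(b) filing + 21 years → 17 July 2001.
Later of the two: 17 July 2001.
Regulatory Review Extension: 1448 days claimed exceeds the 1145-day cap, so +1145 days → 4 September 2004.

2004-09-04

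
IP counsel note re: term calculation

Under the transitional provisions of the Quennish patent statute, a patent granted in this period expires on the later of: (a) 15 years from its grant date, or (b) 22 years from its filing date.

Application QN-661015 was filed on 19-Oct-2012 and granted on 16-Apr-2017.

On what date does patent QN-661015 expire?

(a) grant + 15 years → 16 April 2032.
(b) filing + 22 years → 19 October 2034.
Later of the two: 19 October 2034.

2034-10-19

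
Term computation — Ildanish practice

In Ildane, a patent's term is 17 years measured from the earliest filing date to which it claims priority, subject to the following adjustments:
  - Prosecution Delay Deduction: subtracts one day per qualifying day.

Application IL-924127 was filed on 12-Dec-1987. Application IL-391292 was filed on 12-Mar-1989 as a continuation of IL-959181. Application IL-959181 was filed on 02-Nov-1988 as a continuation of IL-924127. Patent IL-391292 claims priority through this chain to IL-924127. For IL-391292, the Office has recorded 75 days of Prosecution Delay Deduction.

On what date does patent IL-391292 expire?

September 28, 2004

Earliest priority filing: 12 December 1987.
Base term: 12 December 1987 + 17 years → 12 December 2004.
Prosecution Delay Deduction: −75 days → 28 September 2004.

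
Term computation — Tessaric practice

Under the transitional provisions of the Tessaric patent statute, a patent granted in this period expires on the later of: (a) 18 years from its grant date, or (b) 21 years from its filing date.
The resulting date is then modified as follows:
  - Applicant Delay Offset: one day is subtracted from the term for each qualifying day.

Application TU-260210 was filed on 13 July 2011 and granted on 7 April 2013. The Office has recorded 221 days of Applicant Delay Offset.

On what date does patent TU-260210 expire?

December 5, 2031

(a) grant + 18 years → 7 April 2031.
(b) filing + 21 years → 13 July 2032.
Later of the two: 13 July 2032.
Applicant Delay Offset: −221 days → 5 December 2031.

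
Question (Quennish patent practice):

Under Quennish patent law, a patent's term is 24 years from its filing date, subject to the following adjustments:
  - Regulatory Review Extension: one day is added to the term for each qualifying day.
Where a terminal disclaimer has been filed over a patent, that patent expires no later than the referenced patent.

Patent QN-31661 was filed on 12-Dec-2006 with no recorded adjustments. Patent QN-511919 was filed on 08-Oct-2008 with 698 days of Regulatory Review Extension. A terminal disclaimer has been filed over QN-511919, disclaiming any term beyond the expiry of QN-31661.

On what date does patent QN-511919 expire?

Natural term of QN-511919:
  Base: filing + 24 years → 8 October 2032.
  Regulatory Review Extension: +698 days → 6 September 2034.
Expiry of referenced patent QN-31661:
  Base: filing + 24 years → 12 December 2030.
Terminal disclaimer: QN-511919 expires on the earlier of 6 September 2034 and 12 December 2030.

December 12, 2030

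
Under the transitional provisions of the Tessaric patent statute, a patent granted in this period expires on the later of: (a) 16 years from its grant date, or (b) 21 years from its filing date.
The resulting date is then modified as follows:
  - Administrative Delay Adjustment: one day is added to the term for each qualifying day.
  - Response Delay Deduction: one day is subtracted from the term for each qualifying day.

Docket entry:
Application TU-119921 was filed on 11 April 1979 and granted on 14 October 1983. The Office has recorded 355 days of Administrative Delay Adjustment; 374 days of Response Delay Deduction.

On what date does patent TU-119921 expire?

(a) grant + 16 years → 14 October 1999.
(b) filing + 21 years → 11 April 2000.
Later of the two: 11 April 2000.
Administrative Delay Adjustment: +355 days → 1 April 2001.
Response Delay Deduction: −374 days → 23 March 2000.

March 23, 2000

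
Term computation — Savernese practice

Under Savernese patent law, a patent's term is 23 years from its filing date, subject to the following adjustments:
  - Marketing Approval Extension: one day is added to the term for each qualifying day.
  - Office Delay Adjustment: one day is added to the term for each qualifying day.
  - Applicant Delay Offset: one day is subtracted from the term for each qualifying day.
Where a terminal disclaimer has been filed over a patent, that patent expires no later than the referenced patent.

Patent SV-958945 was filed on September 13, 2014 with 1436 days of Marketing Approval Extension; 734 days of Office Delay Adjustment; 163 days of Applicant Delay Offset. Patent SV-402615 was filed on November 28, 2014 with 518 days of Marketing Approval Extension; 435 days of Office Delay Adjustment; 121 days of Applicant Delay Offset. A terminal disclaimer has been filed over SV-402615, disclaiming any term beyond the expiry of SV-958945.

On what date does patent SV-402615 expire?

Natural term of SV-402615:
  Base: filing + 23 years → 28 November 2037.
  Marketing Approval Extension: +518 days → 30 April 2039.
  Office Delay Adjustment: +435 days → 8 July 2040.
  Applicant Delay Offset: −121 days → 9 March 2040.
Expiry of referenced patent SV-958945:
  Base: filing + 23 years → 13 September 2037.
  Marketing Approval Extension: +1436 days → 19 August 2041.
  Office Delay Adjustment: +734 days → 23 August 2043.
  Applicant Delay Offset: −163 days → 13 March 2043.
Terminal disclaimer: SV-402615 expires on the earlier of 9 March 2040 and 13 March 2043.

March 9, 2040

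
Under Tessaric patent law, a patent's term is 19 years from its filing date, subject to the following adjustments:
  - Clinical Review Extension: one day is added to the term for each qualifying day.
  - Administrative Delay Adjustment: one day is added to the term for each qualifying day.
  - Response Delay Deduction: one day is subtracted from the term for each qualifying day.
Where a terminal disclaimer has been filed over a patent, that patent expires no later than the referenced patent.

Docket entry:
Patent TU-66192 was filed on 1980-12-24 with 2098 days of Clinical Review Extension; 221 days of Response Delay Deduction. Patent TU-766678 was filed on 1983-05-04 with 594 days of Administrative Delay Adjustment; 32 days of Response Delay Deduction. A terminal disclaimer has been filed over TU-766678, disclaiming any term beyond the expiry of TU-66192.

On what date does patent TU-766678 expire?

2003-11-17

Natural term of TU-766678:
  Base: filing + 19 years → 4 May 2002.
  Administrative Delay Adjustment: +594 days → 19 December 2003.
  Response Delay Deduction: −32 days → 17 November 2003.
Expiry of referenced patent TU-66192:
  Base: filing + 19 years → 24 December 1999.
  Clinical Review Extension: +2098 days → 21 September 2005.
  Response Delay Deduction: −221 days → 12 February 2005.
Terminal disclaimer: TU-766678 expires on the earlier of 17 November 2003 and 12 February 2005.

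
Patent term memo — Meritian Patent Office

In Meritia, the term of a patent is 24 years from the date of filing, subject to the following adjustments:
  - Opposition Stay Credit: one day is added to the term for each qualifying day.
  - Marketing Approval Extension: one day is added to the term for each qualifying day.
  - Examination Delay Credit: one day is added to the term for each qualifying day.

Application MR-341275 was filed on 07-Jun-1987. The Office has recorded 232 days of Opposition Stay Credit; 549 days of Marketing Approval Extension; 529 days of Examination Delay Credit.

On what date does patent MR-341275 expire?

2015-01-07

Base term: filing date + 24 years → 7 June 2011.
Opposition Stay Credit: +232 days → 25 January 2012.
Marketing Approval Extension: +549 days → 27 July 2013.
Examination Delay Credit: +529 days → 7 January 2015.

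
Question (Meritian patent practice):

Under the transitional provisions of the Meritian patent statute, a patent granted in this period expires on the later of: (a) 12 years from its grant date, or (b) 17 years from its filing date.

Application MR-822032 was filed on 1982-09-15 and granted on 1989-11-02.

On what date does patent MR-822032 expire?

November 2, 2001

(a) grant + 12 years → 2 November 2001.
(b) filing + 17 years → 15 September 1999.
Later of the two: 2 November 2001.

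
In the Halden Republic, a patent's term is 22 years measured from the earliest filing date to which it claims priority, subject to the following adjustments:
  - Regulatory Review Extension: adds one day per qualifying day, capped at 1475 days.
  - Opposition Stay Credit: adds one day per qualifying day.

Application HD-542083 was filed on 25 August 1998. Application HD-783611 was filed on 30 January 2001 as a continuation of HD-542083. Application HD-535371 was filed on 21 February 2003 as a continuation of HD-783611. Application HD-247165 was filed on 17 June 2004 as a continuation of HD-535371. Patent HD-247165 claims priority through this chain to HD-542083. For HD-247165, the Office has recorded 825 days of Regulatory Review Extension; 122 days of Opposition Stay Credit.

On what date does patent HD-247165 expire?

2023-03-30

Earliest priority filing: 25 August 1998.
Base term: 25 August 1998 + 22 years → 25 August 2020.
Regulatory Review Extension: 825 days (within the 1475-day cap) → +825 days → 28 November 2022.
Opposition Stay Credit: +122 days → 30 March 2023.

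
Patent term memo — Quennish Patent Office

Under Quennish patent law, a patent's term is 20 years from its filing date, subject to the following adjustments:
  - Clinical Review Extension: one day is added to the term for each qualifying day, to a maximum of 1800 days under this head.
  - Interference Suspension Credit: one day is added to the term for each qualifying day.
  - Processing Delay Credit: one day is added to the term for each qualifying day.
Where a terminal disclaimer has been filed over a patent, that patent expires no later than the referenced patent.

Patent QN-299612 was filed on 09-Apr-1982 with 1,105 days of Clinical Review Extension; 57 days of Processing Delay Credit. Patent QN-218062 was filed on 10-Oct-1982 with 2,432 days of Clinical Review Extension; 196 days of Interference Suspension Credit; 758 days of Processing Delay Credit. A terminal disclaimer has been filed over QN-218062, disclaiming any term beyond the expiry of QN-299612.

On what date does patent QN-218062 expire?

Natural term of QN-218062:
  Base: filing + 20 years → 10 October 2002.
  Clinical Review Extension: 2432 days claimed exceeds the 1800-day cap, so +1800 days → 14 September 2007.
  Interference Suspension Credit: +196 days → 28 March 2008.
  Processing Delay Credit: +758 days → 25 April 2010.
Expiry of referenced patent QN-299612:
  Base: filing + 20 years → 9 April 2002.
  Clinical Review Extension: 1105 days (within the 1800-day cap) → +1105 days → 18 April 2005.
  Processing Delay Credit: +57 days → 14 June 2005.
Terminal disclaimer: QN-218062 expires on the earlier of 25 April 2010 and 14 June 2005.

June 14, 2005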